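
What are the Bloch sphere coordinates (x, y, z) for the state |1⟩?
(0, 0, -1)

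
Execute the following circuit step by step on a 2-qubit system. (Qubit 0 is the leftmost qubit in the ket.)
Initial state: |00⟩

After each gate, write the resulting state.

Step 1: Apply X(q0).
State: |10⟩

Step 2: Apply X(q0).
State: |00⟩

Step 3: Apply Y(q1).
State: i|01⟩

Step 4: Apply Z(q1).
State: -i|01⟩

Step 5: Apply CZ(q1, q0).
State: -i|01⟩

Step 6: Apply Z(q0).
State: -i|01⟩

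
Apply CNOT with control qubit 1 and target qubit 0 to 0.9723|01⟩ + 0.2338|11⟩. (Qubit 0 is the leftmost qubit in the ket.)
0.2338|01⟩ + 0.9723|11⟩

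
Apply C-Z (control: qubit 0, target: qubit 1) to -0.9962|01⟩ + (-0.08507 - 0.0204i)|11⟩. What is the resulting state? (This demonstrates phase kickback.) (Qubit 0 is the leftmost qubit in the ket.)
-0.9962|01⟩ + (0.08507 + 0.0204i)|11⟩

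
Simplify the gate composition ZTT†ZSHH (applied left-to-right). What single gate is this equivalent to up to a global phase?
S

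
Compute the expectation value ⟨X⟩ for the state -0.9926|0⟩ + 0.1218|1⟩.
-0.2418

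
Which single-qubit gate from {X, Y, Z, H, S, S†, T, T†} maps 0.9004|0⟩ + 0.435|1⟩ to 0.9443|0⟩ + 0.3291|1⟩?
H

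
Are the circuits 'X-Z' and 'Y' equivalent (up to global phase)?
Yes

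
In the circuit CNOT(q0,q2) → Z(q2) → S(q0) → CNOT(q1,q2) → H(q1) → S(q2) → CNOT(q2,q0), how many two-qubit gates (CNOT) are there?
3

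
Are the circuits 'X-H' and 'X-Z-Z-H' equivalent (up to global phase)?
Yes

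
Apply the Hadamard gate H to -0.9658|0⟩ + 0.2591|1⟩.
-0.4997|0⟩ - 0.8661|1⟩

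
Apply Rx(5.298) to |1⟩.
-0.4729i|0⟩ - 0.8811|1⟩

Rx(5.298) = [[cos(θ/2), −i·sin(θ/2)], [−i·sin(θ/2), cos(θ/2)]]; θ = 5.298, cos(θ/2) ≈ -0.88111, sin(θ/2) ≈ 0.472912.
With a = amp(|0⟩) = 0 and b = amp(|1⟩) = 1:
new amp(|0⟩) = (-0.88111)·a + (-0.472912i)·b = -0.4729i
new amp(|1⟩) = (-0.472912i)·a + (-0.88111)·b = -0.8811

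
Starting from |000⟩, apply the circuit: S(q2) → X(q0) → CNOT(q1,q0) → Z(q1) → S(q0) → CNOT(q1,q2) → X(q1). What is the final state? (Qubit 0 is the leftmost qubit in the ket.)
i|110⟩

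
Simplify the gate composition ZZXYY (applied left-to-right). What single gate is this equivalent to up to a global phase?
X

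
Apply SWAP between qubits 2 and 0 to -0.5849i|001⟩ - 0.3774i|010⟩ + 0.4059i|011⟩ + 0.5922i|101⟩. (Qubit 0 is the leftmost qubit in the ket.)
-0.3774i|010⟩ - 0.5849i|100⟩ + 0.5922i|101⟩ + 0.4059i|110⟩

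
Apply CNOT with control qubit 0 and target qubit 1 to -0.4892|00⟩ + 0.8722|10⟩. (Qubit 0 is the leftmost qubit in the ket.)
-0.4892|00⟩ + 0.8722|11⟩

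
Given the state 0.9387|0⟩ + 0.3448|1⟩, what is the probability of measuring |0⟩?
0.8812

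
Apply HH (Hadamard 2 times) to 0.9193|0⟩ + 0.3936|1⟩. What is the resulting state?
0.9193|0⟩ + 0.3936|1⟩

H² = I, so an even number of Hadamards cancels: H^2 = I and the state is unchanged.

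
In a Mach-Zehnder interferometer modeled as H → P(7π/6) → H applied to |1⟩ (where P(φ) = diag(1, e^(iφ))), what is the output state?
(0.933 + 0.25i)|0⟩ + (0.06699 - 0.25i)|1⟩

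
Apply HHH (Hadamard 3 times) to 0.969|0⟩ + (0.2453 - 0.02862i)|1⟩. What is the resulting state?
(0.8586 - 0.02024i)|0⟩ + (0.5117 + 0.02024i)|1⟩

H² = I, so H^3 = H: a single Hadamard. With (a, b) = (0.969, (0.2453 - 0.02862i)), H gives ((a + b)/√2, (a − b)/√2) = ((0.8586 - 0.02024i), (0.5117 + 0.02024i)).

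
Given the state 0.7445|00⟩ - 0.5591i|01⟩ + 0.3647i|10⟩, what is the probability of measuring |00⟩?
0.5543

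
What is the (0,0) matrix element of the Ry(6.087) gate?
-0.9952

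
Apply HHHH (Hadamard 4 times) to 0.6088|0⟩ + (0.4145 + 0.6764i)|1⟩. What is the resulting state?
0.6088|0⟩ + (0.4145 + 0.6764i)|1⟩

H² = I, so an even number of Hadamards cancels: H^4 = I and the state is unchanged.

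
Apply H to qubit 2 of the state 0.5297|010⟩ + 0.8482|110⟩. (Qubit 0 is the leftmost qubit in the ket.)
0.3746|010⟩ + 0.3746|011⟩ + 0.5998|110⟩ + 0.5998|111⟩

H on qubit 2 mixes each pair of kets that differ only in qubit 2: amplitudes (a, b) of (|…0…⟩, |…1…⟩) become ((a + b)/√2, (a − b)/√2). Kets absent from the input have amplitude 0.
(|010⟩, |011⟩): (a, b) = (0.5297, 0) → (0.3746, 0.3746)
(|110⟩, |111⟩): (a, b) = (0.8482, 0) → (0.5998, 0.5998)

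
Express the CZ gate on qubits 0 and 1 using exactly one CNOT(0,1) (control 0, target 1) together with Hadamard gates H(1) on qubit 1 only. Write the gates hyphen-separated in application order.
H(1)-CNOT(0,1)-H(1)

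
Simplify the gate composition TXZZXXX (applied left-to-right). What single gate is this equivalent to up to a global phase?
T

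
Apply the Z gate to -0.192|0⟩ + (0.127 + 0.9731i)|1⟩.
-0.192|0⟩ + (-0.127 - 0.9731i)|1⟩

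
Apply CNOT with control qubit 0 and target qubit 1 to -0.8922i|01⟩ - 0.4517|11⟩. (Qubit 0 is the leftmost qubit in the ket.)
-0.8922i|01⟩ - 0.4517|10⟩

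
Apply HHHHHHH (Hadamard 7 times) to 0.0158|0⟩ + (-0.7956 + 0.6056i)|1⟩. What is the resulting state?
(-0.5514 + 0.4282i)|0⟩ + (0.5737 - 0.4282i)|1⟩

H² = I, so H^7 = H: a single Hadamard. With (a, b) = (0.0158, (-0.7956 + 0.6056i)), H gives ((a + b)/√2, (a − b)/√2) = ((-0.5514 + 0.4282i), (0.5737 - 0.4282i)).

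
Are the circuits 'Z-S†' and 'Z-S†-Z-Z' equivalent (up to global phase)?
Yes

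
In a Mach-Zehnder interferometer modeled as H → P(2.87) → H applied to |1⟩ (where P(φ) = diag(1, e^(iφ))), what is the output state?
(0.9817 - 0.1341i)|0⟩ + (0.01833 + 0.1341i)|1⟩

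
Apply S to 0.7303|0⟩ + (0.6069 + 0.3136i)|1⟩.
0.7303|0⟩ + (-0.3136 + 0.6069i)|1⟩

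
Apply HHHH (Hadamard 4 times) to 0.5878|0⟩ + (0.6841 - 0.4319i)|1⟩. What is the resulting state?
0.5878|0⟩ + (0.6841 - 0.4319i)|1⟩

H² = I, so an even number of Hadamards cancels: H^4 = I and the state is unchanged.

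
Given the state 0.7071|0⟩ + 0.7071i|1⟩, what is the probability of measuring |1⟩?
0.5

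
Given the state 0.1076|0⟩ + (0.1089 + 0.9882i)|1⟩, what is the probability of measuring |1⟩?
0.9884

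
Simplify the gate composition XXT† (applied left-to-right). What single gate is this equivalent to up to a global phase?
T†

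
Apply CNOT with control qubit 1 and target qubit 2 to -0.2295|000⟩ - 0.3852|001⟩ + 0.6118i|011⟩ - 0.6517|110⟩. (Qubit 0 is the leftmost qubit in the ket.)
-0.2295|000⟩ - 0.3852|001⟩ + 0.6118i|010⟩ - 0.6517|111⟩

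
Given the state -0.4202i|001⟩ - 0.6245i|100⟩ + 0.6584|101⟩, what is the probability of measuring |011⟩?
0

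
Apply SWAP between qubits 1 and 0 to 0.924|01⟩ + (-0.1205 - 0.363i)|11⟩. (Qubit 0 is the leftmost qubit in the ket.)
0.924|10⟩ + (-0.1205 - 0.363i)|11⟩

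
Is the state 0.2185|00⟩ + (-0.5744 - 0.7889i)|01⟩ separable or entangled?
Separable

Writing the state as a|00⟩ + b|01⟩ + c|10⟩ + d|11⟩, it is a product state iff ad − bc = 0.
Here (a, b, c, d) = (0.2185, (-0.5744 - 0.7889i), 0, 0): ad − bc = (0.2185)(0) − (-0.5744 - 0.7889i)(0) = 0, so the state is separable.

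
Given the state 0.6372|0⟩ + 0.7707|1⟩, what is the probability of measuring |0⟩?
0.406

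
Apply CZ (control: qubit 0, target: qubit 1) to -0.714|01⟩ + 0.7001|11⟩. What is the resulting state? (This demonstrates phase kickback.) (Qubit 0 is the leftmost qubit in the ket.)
-0.714|01⟩ - 0.7001|11⟩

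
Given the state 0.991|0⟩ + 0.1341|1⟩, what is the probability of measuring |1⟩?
0.01798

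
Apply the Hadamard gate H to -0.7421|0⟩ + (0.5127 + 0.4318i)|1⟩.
(-0.1622 + 0.3053i)|0⟩ + (-0.8873 - 0.3053i)|1⟩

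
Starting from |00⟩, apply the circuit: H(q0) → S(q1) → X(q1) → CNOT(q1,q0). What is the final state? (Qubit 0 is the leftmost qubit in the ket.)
1/√2|01⟩ + 1/√2|11⟩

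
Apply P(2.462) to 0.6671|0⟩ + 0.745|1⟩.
0.6671|0⟩ + (-0.5795 + 0.4682i)|1⟩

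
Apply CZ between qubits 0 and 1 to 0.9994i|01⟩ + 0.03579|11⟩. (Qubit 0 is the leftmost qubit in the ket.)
0.9994i|01⟩ - 0.03579|11⟩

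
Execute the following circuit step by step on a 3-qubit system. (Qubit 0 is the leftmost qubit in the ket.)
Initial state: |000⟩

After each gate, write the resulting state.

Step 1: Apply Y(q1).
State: i|010⟩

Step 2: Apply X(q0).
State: i|110⟩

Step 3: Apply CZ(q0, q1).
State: -i|110⟩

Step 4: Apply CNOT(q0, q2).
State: -i|111⟩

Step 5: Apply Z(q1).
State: i|111⟩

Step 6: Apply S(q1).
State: -|111⟩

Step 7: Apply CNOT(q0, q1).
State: -|101⟩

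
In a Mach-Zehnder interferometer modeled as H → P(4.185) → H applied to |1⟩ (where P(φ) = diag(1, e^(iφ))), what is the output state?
(0.7516 + 0.4321i)|0⟩ + (0.2484 - 0.4321i)|1⟩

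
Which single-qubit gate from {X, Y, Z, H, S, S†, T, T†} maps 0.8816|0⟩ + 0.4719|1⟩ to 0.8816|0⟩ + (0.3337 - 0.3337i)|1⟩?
T†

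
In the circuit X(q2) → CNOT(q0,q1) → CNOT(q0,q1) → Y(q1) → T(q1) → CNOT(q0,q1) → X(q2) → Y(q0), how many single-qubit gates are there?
5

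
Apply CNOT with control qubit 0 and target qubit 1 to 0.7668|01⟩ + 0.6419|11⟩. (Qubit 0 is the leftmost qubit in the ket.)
0.7668|01⟩ + 0.6419|10⟩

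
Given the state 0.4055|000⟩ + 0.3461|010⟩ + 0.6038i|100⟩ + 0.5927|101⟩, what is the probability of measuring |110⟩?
0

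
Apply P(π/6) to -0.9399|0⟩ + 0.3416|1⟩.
-0.9399|0⟩ + (0.2958 + 0.1708i)|1⟩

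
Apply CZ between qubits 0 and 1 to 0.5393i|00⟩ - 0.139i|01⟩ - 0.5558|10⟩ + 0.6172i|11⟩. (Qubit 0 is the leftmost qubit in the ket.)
0.5393i|00⟩ - 0.139i|01⟩ - 0.5558|10⟩ - 0.6172i|11⟩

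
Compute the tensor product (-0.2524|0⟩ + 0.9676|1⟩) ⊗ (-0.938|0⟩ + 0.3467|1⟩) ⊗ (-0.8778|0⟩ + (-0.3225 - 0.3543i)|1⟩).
-0.2078|000⟩ + (-0.07635 - 0.08388i)|001⟩ + 0.07681|010⟩ + (0.02822 + 0.031i)|011⟩ + 0.7967|100⟩ + (0.2927 + 0.3216i)|101⟩ - 0.2945|110⟩ + (-0.1082 - 0.1189i)|111⟩

amp(|b₁b₂…⟩) = product of the factor amplitudes for bits b₁, b₂, …; only kets whose every factor amplitude is nonzero survive.
|000⟩: (-0.2524)(-0.938)(-0.8778) = -0.2078
|001⟩: (-0.2524)(-0.938)(-0.3225 - 0.3543i) = (-0.07635 - 0.08388i)
|010⟩: (-0.2524)(0.3467)(-0.8778) = 0.07681
|011⟩: (-0.2524)(0.3467)(-0.3225 - 0.3543i) = (0.02822 + 0.031i)
|100⟩: (0.9676)(-0.938)(-0.8778) = 0.7967
|101⟩: (0.9676)(-0.938)(-0.3225 - 0.3543i) = (0.2927 + 0.3216i)
|110⟩: (0.9676)(0.3467)(-0.8778) = -0.2945
|111⟩: (0.9676)(0.3467)(-0.3225 - 0.3543i) = (-0.1082 - 0.1189i)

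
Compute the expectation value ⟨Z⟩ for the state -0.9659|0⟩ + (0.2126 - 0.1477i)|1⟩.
0.8659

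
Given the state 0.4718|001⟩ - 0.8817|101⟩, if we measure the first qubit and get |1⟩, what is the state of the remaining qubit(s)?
-|01⟩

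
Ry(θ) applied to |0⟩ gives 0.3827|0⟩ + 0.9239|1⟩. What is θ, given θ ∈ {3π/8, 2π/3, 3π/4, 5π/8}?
3π/4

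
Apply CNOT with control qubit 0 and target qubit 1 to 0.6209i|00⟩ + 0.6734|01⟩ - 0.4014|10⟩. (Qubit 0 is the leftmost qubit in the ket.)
0.6209i|00⟩ + 0.6734|01⟩ - 0.4014|11⟩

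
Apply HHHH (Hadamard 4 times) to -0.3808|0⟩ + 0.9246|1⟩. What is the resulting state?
-0.3808|0⟩ + 0.9246|1⟩

H² = I, so an even number of Hadamards cancels: H^4 = I and the state is unchanged.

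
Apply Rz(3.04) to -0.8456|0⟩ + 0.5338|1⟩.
(-0.04293 + 0.8445i)|0⟩ + (0.0271 + 0.5331i)|1⟩

Rz(3.04) = [[e^(−iθ/2), 0], [0, e^(iθ/2)]] with e^(±iθ/2) = cos(θ/2) ± i·sin(θ/2); θ = 3.04, cos(θ/2) ≈ 0.0507745, sin(θ/2) ≈ 0.99871.
With a = amp(|0⟩) = -0.8456 and b = amp(|1⟩) = 0.5338:
new amp(|0⟩) = (0.0507745 - 0.99871i)·a = (-0.04293 + 0.8445i)
new amp(|1⟩) = (0.0507745 + 0.99871i)·b = (0.0271 + 0.5331i)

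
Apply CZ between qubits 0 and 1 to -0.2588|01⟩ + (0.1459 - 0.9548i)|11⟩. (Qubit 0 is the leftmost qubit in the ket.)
-0.2588|01⟩ + (-0.1459 + 0.9548i)|11⟩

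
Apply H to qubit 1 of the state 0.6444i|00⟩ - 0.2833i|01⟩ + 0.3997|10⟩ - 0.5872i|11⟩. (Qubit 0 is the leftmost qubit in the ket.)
0.2553i|00⟩ + 0.656i|01⟩ + (0.2826 - 0.4152i)|10⟩ + (0.2826 + 0.4152i)|11⟩

H on qubit 1 mixes each pair of kets that differ only in qubit 1: amplitudes (a, b) of (|…0…⟩, |…1…⟩) become ((a + b)/√2, (a − b)/√2). Kets absent from the input have amplitude 0.
(|00⟩, |01⟩): (a, b) = (0.6444i, -0.2833i) → (0.2553i, 0.656i)
(|10⟩, |11⟩): (a, b) = (0.3997, -0.5872i) → ((0.2826 - 0.4152i), (0.2826 + 0.4152i))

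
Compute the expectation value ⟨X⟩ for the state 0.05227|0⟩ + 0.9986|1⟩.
0.1044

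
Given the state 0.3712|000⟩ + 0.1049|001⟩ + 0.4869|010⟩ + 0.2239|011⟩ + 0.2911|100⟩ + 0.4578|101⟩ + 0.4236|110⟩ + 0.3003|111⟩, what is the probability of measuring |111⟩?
0.09018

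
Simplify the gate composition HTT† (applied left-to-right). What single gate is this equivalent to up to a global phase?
H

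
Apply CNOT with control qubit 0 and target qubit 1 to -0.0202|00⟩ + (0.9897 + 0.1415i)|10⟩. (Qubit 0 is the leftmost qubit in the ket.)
-0.0202|00⟩ + (0.9897 + 0.1415i)|11⟩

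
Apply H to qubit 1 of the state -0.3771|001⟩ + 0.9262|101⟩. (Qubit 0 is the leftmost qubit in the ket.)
-0.2666|001⟩ - 0.2666|011⟩ + 0.6549|101⟩ + 0.6549|111⟩

H on qubit 1 mixes each pair of kets that differ only in qubit 1: amplitudes (a, b) of (|…0…⟩, |…1…⟩) become ((a + b)/√2, (a − b)/√2). Kets absent from the input have amplitude 0.
(|001⟩, |011⟩): (a, b) = (-0.3771, 0) → (-0.2666, -0.2666)
(|101⟩, |111⟩): (a, b) = (0.9262, 0) → (0.6549, 0.6549)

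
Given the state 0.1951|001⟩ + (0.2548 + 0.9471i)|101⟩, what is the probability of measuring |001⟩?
0.03806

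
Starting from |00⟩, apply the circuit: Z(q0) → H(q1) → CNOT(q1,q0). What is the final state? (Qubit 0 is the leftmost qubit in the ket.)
1/√2|00⟩ + 1/√2|11⟩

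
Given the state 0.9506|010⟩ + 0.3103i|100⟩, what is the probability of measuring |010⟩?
0.9036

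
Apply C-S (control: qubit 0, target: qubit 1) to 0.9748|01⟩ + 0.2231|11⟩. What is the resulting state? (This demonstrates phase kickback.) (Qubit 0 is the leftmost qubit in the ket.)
0.9748|01⟩ + 0.2231i|11⟩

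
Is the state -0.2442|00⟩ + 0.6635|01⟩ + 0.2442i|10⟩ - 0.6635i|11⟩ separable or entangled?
Separable

Writing the state as a|00⟩ + b|01⟩ + c|10⟩ + d|11⟩, it is a product state iff ad − bc = 0.
Here (a, b, c, d) = (-0.2442, 0.6635, 0.2442i, -0.6635i): ad − bc = (-0.2442)(-0.6635i) − (0.6635)(0.2442i) = 0, so the state is separable.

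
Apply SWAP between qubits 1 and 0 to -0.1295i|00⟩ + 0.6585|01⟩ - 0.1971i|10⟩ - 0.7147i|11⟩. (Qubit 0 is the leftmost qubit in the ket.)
-0.1295i|00⟩ - 0.1971i|01⟩ + 0.6585|10⟩ - 0.7147i|11⟩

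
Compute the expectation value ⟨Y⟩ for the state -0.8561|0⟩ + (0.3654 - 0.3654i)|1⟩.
0.6256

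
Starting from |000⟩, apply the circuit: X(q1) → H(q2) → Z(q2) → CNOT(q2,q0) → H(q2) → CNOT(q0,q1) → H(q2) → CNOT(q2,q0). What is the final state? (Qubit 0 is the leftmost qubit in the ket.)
-1/√2|001⟩ + 1/√2|010⟩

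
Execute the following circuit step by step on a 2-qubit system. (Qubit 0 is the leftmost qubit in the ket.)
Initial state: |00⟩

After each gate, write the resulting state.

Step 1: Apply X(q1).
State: |01⟩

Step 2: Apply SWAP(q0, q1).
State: |10⟩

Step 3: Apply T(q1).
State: |10⟩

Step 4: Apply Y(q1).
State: i|11⟩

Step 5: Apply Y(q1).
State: |10⟩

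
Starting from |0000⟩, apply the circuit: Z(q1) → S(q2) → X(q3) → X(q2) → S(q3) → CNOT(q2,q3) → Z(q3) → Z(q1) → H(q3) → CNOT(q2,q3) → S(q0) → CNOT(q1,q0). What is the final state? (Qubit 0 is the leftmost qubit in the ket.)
(1/√2)i|0010⟩ + (1/√2)i|0011⟩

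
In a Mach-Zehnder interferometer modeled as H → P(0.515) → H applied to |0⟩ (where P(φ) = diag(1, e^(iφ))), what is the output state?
(0.9351 + 0.2463i)|0⟩ + (0.06485 - 0.2463i)|1⟩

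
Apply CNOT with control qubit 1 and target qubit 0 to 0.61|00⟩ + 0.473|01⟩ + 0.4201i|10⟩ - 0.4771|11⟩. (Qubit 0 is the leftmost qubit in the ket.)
0.61|00⟩ - 0.4771|01⟩ + 0.4201i|10⟩ + 0.473|11⟩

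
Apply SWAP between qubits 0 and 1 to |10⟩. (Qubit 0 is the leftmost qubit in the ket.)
|01⟩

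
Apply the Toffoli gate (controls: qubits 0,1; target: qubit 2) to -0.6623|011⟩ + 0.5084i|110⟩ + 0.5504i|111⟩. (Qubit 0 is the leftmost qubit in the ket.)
-0.6623|011⟩ + 0.5504i|110⟩ + 0.5084i|111⟩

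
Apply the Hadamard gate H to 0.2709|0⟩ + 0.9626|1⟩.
0.8722|0⟩ - 0.4891|1⟩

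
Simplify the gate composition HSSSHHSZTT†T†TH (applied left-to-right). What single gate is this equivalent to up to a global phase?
X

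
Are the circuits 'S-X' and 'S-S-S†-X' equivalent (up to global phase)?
Yes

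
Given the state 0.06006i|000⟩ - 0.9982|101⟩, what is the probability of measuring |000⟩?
0.003607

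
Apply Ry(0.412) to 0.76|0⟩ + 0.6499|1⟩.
0.611|0⟩ + 0.7916|1⟩

Ry(0.412) = [[cos(θ/2), −sin(θ/2)], [sin(θ/2), cos(θ/2)]]; θ = 0.412, cos(θ/2) ≈ 0.978857, sin(θ/2) ≈ 0.204546.
With a = amp(|0⟩) = 0.76 and b = amp(|1⟩) = 0.6499:
new amp(|0⟩) = (0.978857)·a + (-0.204546)·b = 0.611
new amp(|1⟩) = (0.204546)·a + (0.978857)·b = 0.7916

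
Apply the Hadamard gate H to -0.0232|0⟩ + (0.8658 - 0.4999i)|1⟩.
(0.5958 - 0.3535i)|0⟩ + (-0.6286 + 0.3535i)|1⟩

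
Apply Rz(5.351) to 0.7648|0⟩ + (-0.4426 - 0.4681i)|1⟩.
(-0.6832 - 0.3437i)|0⟩ + (0.6058 + 0.2193i)|1⟩

Rz(5.351) = [[e^(−iθ/2), 0], [0, e^(iθ/2)]] with e^(±iθ/2) = cos(θ/2) ± i·sin(θ/2); θ = 5.351, cos(θ/2) ≈ -0.893331, sin(θ/2) ≈ 0.449399.
With a = amp(|0⟩) = 0.7648 and b = amp(|1⟩) = (-0.4426 - 0.4681i):
new amp(|0⟩) = (-0.893331 - 0.449399i)·a = (-0.6832 - 0.3437i)
new amp(|1⟩) = (-0.893331 + 0.449399i)·b = (0.6058 + 0.2193i)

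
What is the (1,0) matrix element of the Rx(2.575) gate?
-0.9601i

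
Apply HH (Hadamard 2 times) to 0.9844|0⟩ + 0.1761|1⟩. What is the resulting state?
0.9844|0⟩ + 0.1761|1⟩

H² = I, so an even number of Hadamards cancels: H^2 = I and the state is unchanged.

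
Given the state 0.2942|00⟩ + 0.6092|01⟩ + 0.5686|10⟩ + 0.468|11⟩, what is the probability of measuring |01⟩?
0.3711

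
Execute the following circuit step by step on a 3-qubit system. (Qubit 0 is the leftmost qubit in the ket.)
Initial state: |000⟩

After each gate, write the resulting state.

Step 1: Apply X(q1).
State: |010⟩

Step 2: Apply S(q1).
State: i|010⟩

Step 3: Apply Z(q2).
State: i|010⟩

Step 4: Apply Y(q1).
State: |000⟩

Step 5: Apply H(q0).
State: 1/√2|000⟩ + 1/√2|100⟩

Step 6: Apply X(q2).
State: 1/√2|001⟩ + 1/√2|101⟩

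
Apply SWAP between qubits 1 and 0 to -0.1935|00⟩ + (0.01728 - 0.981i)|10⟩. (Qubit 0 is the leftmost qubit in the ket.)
-0.1935|00⟩ + (0.01728 - 0.981i)|01⟩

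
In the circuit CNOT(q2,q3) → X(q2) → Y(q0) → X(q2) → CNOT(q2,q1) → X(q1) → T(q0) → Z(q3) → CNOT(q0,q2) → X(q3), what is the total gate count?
10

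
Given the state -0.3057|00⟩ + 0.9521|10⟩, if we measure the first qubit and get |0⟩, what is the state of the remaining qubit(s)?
-|0⟩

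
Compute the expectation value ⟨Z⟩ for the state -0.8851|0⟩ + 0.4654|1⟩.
0.5668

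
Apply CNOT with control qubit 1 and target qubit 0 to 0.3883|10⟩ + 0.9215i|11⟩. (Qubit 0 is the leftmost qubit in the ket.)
0.9215i|01⟩ + 0.3883|10⟩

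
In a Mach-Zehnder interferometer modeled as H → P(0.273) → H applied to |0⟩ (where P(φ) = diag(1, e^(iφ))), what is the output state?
(0.9815 + 0.1348i)|0⟩ + (0.01852 - 0.1348i)|1⟩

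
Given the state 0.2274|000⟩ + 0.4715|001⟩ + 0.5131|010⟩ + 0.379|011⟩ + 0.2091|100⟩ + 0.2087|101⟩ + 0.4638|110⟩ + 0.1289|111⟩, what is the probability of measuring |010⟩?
0.2633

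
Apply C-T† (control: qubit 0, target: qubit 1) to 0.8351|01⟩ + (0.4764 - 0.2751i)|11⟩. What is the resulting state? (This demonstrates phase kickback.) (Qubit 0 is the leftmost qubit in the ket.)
0.8351|01⟩ + (0.1423 - 0.5314i)|11⟩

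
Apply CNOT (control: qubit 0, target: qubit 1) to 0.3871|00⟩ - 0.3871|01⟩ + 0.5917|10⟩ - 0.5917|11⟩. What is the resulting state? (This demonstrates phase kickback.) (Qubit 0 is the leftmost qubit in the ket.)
0.3871|00⟩ - 0.3871|01⟩ - 0.5917|10⟩ + 0.5917|11⟩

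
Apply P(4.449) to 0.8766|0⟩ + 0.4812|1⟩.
0.8766|0⟩ + (-0.1253 - 0.4646i)|1⟩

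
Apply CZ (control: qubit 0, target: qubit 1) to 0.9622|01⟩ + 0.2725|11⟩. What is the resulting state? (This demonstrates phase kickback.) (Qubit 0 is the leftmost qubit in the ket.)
0.9622|01⟩ - 0.2725|11⟩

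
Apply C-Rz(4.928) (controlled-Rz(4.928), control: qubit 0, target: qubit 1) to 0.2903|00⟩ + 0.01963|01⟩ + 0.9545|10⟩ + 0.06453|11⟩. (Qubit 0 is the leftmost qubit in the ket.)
0.2903|00⟩ + 0.01963|01⟩ + (-0.7436 - 0.5984i)|10⟩ + (-0.05027 + 0.04046i)|11⟩

C-Rz(4.928) leaves the control-|0⟩ kets |00⟩, |01⟩ unchanged and applies Rz(4.928) to qubit 1 on the control-|1⟩ pair (|10⟩, |11⟩).
Rz(4.928) = [[e^(−iθ/2), 0], [0, e^(iθ/2)]] with e^(±iθ/2) = cos(θ/2) ± i·sin(θ/2); θ = 4.928, cos(θ/2) ≈ -0.779084, sin(θ/2) ≈ 0.626919.
With a = amp(|10⟩) = 0.9545 and b = amp(|11⟩) = 0.06453:
new amp(|10⟩) = (-0.779084 - 0.626919i)·a = (-0.7436 - 0.5984i)
new amp(|11⟩) = (-0.779084 + 0.626919i)·b = (-0.05027 + 0.04046i)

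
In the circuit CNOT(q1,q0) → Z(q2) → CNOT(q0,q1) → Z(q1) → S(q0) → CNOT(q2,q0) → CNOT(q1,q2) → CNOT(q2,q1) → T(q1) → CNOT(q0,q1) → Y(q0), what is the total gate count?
11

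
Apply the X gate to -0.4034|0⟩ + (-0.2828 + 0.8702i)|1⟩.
(-0.2828 + 0.8702i)|0⟩ - 0.4034|1⟩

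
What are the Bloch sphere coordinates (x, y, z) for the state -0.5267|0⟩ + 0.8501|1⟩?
(-0.8955, 0, -0.4453)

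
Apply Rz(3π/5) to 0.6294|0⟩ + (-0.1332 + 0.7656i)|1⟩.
(0.37 - 0.5092i)|0⟩ + (-0.6977 + 0.3422i)|1⟩

Rz(3π/5) = [[e^(−iθ/2), 0], [0, e^(iθ/2)]] with e^(±iθ/2) = cos(θ/2) ± i·sin(θ/2); θ = 3π/5, cos(θ/2) ≈ 0.587785, sin(θ/2) ≈ 0.809017.
With a = amp(|0⟩) = 0.6294 and b = amp(|1⟩) = (-0.1332 + 0.7656i):
new amp(|0⟩) = (0.587785 - 0.809017i)·a = (0.37 - 0.5092i)
new amp(|1⟩) = (0.587785 + 0.809017i)·b = (-0.6977 + 0.3422i)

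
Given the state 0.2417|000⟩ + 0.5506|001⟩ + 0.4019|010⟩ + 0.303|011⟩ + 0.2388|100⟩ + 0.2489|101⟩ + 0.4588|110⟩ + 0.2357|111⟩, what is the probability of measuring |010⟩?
0.1615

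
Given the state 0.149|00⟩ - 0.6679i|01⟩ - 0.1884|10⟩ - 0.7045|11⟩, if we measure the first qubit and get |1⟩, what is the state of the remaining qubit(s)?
-0.2583|0⟩ - 0.9661|1⟩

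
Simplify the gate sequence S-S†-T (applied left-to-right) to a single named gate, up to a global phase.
T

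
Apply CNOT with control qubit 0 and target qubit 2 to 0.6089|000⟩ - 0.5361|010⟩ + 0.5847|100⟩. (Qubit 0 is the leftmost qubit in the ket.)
0.6089|000⟩ - 0.5361|010⟩ + 0.5847|101⟩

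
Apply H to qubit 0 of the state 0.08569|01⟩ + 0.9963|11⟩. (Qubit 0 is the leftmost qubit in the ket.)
0.7651|01⟩ - 0.6439|11⟩

H on qubit 0 mixes each pair of kets that differ only in qubit 0: amplitudes (a, b) of (|…0…⟩, |…1…⟩) become ((a + b)/√2, (a − b)/√2). Kets absent from the input have amplitude 0.
(|01⟩, |11⟩): (a, b) = (0.08569, 0.9963) → (0.7651, -0.6439)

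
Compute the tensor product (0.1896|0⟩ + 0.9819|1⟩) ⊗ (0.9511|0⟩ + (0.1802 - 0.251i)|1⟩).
0.1803|00⟩ + (0.03417 - 0.04759i)|01⟩ + 0.9339|10⟩ + (0.1769 - 0.2465i)|11⟩

amp(|b₁b₂…⟩) = product of the factor amplitudes for bits b₁, b₂, …; only kets whose every factor amplitude is nonzero survive.
|00⟩: (0.1896)(0.9511) = 0.1803
|01⟩: (0.1896)(0.1802 - 0.251i) = (0.03417 - 0.04759i)
|10⟩: (0.9819)(0.9511) = 0.9339
|11⟩: (0.9819)(0.1802 - 0.251i) = (0.1769 - 0.2465i)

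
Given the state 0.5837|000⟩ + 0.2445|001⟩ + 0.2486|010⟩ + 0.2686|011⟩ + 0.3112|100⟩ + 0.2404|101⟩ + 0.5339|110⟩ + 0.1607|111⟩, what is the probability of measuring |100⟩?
0.09685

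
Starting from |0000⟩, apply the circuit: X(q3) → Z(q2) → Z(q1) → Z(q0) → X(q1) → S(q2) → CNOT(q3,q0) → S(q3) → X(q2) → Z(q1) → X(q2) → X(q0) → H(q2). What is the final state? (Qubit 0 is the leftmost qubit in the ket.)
-(1/√2)i|0101⟩ - (1/√2)i|0111⟩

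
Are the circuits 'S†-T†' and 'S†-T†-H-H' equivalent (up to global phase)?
Yes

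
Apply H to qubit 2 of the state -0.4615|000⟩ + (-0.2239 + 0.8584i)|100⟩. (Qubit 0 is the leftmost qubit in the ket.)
-0.3263|000⟩ - 0.3263|001⟩ + (-0.1583 + 0.607i)|100⟩ + (-0.1583 + 0.607i)|101⟩

H on qubit 2 mixes each pair of kets that differ only in qubit 2: amplitudes (a, b) of (|…0…⟩, |…1…⟩) become ((a + b)/√2, (a − b)/√2). Kets absent from the input have amplitude 0.
(|000⟩, |001⟩): (a, b) = (-0.4615, 0) → (-0.3263, -0.3263)
(|100⟩, |101⟩): (a, b) = ((-0.2239 + 0.8584i), 0) → ((-0.1583 + 0.607i), (-0.1583 + 0.607i))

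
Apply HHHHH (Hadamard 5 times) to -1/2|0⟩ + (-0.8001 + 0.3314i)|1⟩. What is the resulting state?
(-0.9193 + 0.2343i)|0⟩ + (0.2122 - 0.2343i)|1⟩

H² = I, so H^5 = H: a single Hadamard. With (a, b) = (-1/2, (-0.8001 + 0.3314i)), H gives ((a + b)/√2, (a − b)/√2) = ((-0.9193 + 0.2343i), (0.2122 - 0.2343i)).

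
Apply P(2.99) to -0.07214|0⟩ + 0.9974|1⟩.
-0.07214|0⟩ + (-0.986 + 0.1506i)|1⟩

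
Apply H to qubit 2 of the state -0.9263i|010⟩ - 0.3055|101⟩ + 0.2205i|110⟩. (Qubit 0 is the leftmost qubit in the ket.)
-0.655i|010⟩ - 0.655i|011⟩ - 0.216|100⟩ + 0.216|101⟩ + 0.1559i|110⟩ + 0.1559i|111⟩

H on qubit 2 mixes each pair of kets that differ only in qubit 2: amplitudes (a, b) of (|…0…⟩, |…1…⟩) become ((a + b)/√2, (a − b)/√2). Kets absent from the input have amplitude 0.
(|010⟩, |011⟩): (a, b) = (-0.9263i, 0) → (-0.655i, -0.655i)
(|100⟩, |101⟩): (a, b) = (0, -0.3055) → (-0.216, 0.216)
(|110⟩, |111⟩): (a, b) = (0.2205i, 0) → (0.1559i, 0.1559i)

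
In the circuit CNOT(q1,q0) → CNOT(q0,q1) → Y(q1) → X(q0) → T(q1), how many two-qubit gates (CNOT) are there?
2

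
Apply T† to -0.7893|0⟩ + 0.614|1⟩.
-0.7893|0⟩ + (0.4342 - 0.4342i)|1⟩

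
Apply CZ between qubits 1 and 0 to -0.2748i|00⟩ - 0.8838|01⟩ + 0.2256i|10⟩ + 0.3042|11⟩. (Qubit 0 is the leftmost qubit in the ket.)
-0.2748i|00⟩ - 0.8838|01⟩ + 0.2256i|10⟩ - 0.3042|11⟩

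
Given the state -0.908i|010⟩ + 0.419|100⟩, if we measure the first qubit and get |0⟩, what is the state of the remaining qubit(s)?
-i|10⟩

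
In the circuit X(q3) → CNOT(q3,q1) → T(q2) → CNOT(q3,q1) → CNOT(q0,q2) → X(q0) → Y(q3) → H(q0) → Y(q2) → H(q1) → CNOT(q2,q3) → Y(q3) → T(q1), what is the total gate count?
13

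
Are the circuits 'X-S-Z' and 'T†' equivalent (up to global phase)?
No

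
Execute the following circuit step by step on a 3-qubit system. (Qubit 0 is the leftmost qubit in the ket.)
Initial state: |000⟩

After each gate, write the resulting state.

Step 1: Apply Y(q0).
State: i|100⟩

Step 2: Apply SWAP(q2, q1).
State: i|100⟩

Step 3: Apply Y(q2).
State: -|101⟩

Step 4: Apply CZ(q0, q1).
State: -|101⟩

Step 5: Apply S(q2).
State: -i|101⟩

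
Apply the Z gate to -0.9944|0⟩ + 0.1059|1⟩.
-0.9944|0⟩ - 0.1059|1⟩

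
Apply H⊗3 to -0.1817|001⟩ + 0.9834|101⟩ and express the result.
0.2834|000⟩ - 0.2834|001⟩ + 0.2834|010⟩ - 0.2834|011⟩ - 0.4119|100⟩ + 0.4119|101⟩ - 0.4119|110⟩ + 0.4119|111⟩

H⊗3 gives amp(|y⟩) = (1/2√2) Σ_x (−1)^(x·y) amp(|x⟩), where x·y is the number of positions in which both x and y have a 1.
|000⟩: (-0.1817 + 0.9834)/(2√2) = 0.2834
|001⟩: (0.1817 - 0.9834)/(2√2) = -0.2834
|010⟩: (-0.1817 + 0.9834)/(2√2) = 0.2834
|011⟩: (0.1817 - 0.9834)/(2√2) = -0.2834
|100⟩: (-0.1817 - 0.9834)/(2√2) = -0.4119
|101⟩: (0.1817 + 0.9834)/(2√2) = 0.4119
|110⟩: (-0.1817 - 0.9834)/(2√2) = -0.4119
|111⟩: (0.1817 + 0.9834)/(2√2) = 0.4119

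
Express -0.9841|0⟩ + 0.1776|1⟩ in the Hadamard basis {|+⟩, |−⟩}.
-0.5703|+⟩ - 0.8214|−⟩

With |ψ⟩ = α|0⟩ + β|1⟩, the Hadamard-basis coefficients are ⟨+|ψ⟩ = (α + β)/√2 and ⟨−|ψ⟩ = (α − β)/√2.
Here α = -0.9841, β = 0.1776: (α + β)/√2 = -0.5703, (α − β)/√2 = -0.8214.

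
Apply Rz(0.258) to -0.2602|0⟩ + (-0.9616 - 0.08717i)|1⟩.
(-0.258 + 0.03347i)|0⟩ + (-0.9424 - 0.2101i)|1⟩

Rz(0.258) = [[e^(−iθ/2), 0], [0, e^(iθ/2)]] with e^(±iθ/2) = cos(θ/2) ± i·sin(θ/2); θ = 0.258, cos(θ/2) ≈ 0.991691, sin(θ/2) ≈ 0.128643.
With a = amp(|0⟩) = -0.2602 and b = amp(|1⟩) = (-0.9616 - 0.08717i):
new amp(|0⟩) = (0.991691 - 0.128643i)·a = (-0.258 + 0.03347i)
new amp(|1⟩) = (0.991691 + 0.128643i)·b = (-0.9424 - 0.2101i)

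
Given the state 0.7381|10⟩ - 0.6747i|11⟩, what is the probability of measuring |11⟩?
0.4552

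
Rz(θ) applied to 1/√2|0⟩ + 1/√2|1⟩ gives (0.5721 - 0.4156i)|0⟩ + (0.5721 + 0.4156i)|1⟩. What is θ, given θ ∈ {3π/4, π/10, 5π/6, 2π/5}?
2π/5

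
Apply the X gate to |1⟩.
|0⟩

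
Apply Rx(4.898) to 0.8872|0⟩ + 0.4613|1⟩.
(-0.6828 - 0.2946i)|0⟩ + (-0.355 - 0.5665i)|1⟩

Rx(4.898) = [[cos(θ/2), −i·sin(θ/2)], [−i·sin(θ/2), cos(θ/2)]]; θ = 4.898, cos(θ/2) ≈ -0.769593, sin(θ/2) ≈ 0.638535.
With a = amp(|0⟩) = 0.8872 and b = amp(|1⟩) = 0.4613:
new amp(|0⟩) = (-0.769593)·a + (-0.638535i)·b = (-0.6828 - 0.2946i)
new amp(|1⟩) = (-0.638535i)·a + (-0.769593)·b = (-0.355 - 0.5665i)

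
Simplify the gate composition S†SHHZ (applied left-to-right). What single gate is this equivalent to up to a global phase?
Z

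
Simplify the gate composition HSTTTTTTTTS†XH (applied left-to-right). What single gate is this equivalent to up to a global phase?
Z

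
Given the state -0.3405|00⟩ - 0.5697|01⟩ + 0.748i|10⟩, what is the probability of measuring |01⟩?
0.3246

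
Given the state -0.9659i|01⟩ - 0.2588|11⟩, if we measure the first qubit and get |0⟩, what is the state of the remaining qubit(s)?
-i|1⟩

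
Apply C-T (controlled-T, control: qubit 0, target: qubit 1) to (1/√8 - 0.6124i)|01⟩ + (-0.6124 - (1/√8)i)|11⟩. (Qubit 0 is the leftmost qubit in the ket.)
(1/√8 - 0.6124i)|01⟩ + (-0.183 - 0.683i)|11⟩

C-T leaves the control-|0⟩ kets |00⟩, |01⟩ unchanged and applies T to qubit 1 on the control-|1⟩ pair (|10⟩, |11⟩).
T = [[1, 0], [0, (1/√2 + (1/√2)i)]].
With a = amp(|10⟩) = 0 and b = amp(|11⟩) = (-0.6124 - (1/√8)i):
new amp(|10⟩) = (1)·a = 0
new amp(|11⟩) = (1/√2 + (1/√2)i)·b = (-0.183 - 0.683i)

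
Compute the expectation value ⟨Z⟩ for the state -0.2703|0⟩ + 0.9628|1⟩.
-0.8539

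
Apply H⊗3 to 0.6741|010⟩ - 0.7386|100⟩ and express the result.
-0.0228|000⟩ - 0.0228|001⟩ - 0.4995|010⟩ - 0.4995|011⟩ + 0.4995|100⟩ + 0.4995|101⟩ + 0.0228|110⟩ + 0.0228|111⟩

H⊗3 gives amp(|y⟩) = (1/2√2) Σ_x (−1)^(x·y) amp(|x⟩), where x·y is the number of positions in which both x and y have a 1.
|000⟩: (0.6741 - 0.7386)/(2√2) = -0.0228
|001⟩: (0.6741 - 0.7386)/(2√2) = -0.0228
|010⟩: (-0.6741 - 0.7386)/(2√2) = -0.4995
|011⟩: (-0.6741 - 0.7386)/(2√2) = -0.4995
|100⟩: (0.6741 + 0.7386)/(2√2) = 0.4995
|101⟩: (0.6741 + 0.7386)/(2√2) = 0.4995
|110⟩: (-0.6741 + 0.7386)/(2√2) = 0.0228
|111⟩: (-0.6741 + 0.7386)/(2√2) = 0.0228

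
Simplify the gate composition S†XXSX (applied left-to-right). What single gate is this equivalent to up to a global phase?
X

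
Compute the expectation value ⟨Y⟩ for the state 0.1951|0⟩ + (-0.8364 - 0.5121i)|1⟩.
-0.1998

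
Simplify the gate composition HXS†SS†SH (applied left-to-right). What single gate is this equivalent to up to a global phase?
Z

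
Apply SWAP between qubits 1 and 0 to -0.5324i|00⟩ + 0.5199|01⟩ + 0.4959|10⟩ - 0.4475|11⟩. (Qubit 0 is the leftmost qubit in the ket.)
-0.5324i|00⟩ + 0.4959|01⟩ + 0.5199|10⟩ - 0.4475|11⟩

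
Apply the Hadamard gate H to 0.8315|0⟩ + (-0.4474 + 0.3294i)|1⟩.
(0.2716 + 0.2329i)|0⟩ + (0.9043 - 0.2329i)|1⟩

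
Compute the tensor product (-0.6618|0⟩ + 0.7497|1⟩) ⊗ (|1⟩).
-0.6618|01⟩ + 0.7497|11⟩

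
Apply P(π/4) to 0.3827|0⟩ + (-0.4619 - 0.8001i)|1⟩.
0.3827|0⟩ + (0.2391 - 0.8924i)|1⟩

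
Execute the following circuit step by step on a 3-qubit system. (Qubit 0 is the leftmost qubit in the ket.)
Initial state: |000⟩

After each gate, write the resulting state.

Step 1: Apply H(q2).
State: 1/√2|000⟩ + 1/√2|001⟩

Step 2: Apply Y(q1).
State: (1/√2)i|010⟩ + (1/√2)i|011⟩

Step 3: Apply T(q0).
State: (1/√2)i|010⟩ + (1/√2)i|011⟩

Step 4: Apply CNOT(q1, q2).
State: (1/√2)i|010⟩ + (1/√2)i|011⟩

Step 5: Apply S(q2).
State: (1/√2)i|010⟩ - 1/√2|011⟩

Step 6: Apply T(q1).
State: (-1/2 + (1/2)i)|010⟩ + (-1/2 - (1/2)i)|011⟩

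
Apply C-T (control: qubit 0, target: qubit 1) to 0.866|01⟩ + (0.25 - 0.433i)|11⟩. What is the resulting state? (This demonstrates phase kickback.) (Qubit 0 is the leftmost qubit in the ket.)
0.866|01⟩ + (0.483 - 0.1294i)|11⟩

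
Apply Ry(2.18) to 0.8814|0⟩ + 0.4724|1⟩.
-0.01121|0⟩ + |1⟩

Ry(2.18) = [[cos(θ/2), −sin(θ/2)], [sin(θ/2), cos(θ/2)]]; θ = 2.18, cos(θ/2) ≈ 0.462485, sin(θ/2) ≈ 0.886627.
With a = amp(|0⟩) = 0.8814 and b = amp(|1⟩) = 0.4724:
new amp(|0⟩) = (0.462485)·a + (-0.886627)·b = -0.01121
new amp(|1⟩) = (0.886627)·a + (0.462485)·b = 1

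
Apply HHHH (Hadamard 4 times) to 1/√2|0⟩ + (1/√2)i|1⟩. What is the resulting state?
1/√2|0⟩ + (1/√2)i|1⟩

H² = I, so an even number of Hadamards cancels: H^4 = I and the state is unchanged.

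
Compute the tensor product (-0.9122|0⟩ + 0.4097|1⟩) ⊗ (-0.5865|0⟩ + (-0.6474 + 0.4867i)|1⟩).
0.535|00⟩ + (0.5906 - 0.444i)|01⟩ - 0.2403|10⟩ + (-0.2652 + 0.1994i)|11⟩

amp(|b₁b₂…⟩) = product of the factor amplitudes for bits b₁, b₂, …; only kets whose every factor amplitude is nonzero survive.
|00⟩: (-0.9122)(-0.5865) = 0.535
|01⟩: (-0.9122)(-0.6474 + 0.4867i) = (0.5906 - 0.444i)
|10⟩: (0.4097)(-0.5865) = -0.2403
|11⟩: (0.4097)(-0.6474 + 0.4867i) = (-0.2652 + 0.1994i)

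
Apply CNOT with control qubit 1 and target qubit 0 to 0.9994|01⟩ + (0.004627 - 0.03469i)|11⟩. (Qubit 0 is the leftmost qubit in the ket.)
(0.004627 - 0.03469i)|01⟩ + 0.9994|11⟩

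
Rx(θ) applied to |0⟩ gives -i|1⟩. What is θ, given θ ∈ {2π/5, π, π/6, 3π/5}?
π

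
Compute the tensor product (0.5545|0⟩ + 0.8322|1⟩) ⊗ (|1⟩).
0.5545|01⟩ + 0.8322|11⟩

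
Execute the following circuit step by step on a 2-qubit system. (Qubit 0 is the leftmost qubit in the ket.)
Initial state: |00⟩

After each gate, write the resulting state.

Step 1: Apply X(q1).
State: |01⟩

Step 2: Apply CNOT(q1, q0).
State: |11⟩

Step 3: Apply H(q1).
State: 1/√2|10⟩ - 1/√2|11⟩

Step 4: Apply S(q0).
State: (1/√2)i|10⟩ - (1/√2)i|11⟩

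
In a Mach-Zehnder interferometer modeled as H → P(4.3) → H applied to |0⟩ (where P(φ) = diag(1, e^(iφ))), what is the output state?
(0.2996 - 0.4581i)|0⟩ + (0.7004 + 0.4581i)|1⟩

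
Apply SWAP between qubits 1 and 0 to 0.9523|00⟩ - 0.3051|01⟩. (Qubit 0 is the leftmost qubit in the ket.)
0.9523|00⟩ - 0.3051|10⟩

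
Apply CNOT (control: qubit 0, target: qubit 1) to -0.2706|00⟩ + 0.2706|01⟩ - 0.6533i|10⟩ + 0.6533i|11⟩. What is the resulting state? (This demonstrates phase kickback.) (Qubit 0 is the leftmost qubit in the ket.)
-0.2706|00⟩ + 0.2706|01⟩ + 0.6533i|10⟩ - 0.6533i|11⟩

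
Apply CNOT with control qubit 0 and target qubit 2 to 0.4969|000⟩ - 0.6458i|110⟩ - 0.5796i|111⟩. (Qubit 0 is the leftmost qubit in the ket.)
0.4969|000⟩ - 0.5796i|110⟩ - 0.6458i|111⟩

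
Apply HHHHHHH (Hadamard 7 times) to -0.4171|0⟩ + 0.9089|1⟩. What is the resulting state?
0.3478|0⟩ - 0.9376|1⟩

H² = I, so H^7 = H: a single Hadamard. With (a, b) = (-0.4171, 0.9089), H gives ((a + b)/√2, (a − b)/√2) = (0.3478, -0.9376).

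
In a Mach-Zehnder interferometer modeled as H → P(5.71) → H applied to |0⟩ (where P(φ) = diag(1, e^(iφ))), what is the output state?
(0.9201 - 0.2712i)|0⟩ + (0.07991 + 0.2712i)|1⟩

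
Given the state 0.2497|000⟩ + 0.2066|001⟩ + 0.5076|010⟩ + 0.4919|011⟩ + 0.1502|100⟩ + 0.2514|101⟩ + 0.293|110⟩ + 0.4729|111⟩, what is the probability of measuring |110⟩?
0.08585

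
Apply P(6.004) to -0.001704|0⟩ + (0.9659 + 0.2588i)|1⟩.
-0.001704|0⟩ + (0.9998 - 0.0174i)|1⟩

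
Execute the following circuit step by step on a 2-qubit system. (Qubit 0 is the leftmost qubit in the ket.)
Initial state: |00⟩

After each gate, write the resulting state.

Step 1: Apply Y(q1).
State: i|01⟩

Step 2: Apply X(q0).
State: i|11⟩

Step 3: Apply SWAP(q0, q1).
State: i|11⟩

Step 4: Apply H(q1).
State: (1/√2)i|10⟩ - (1/√2)i|11⟩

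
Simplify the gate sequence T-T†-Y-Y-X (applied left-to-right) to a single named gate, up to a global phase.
X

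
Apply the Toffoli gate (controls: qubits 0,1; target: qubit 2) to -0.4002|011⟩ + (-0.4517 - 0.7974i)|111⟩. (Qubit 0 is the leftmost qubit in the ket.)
-0.4002|011⟩ + (-0.4517 - 0.7974i)|110⟩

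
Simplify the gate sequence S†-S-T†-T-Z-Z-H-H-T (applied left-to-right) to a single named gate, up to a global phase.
T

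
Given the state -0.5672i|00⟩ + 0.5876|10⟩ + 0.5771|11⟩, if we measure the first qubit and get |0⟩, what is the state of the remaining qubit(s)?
-i|0⟩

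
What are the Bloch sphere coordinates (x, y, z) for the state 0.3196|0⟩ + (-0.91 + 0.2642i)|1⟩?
(-0.5817, 0.1689, -0.7958)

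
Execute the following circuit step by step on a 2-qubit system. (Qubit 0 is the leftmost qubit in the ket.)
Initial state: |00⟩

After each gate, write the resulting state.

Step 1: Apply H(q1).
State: 1/√2|00⟩ + 1/√2|01⟩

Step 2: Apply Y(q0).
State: (1/√2)i|10⟩ + (1/√2)i|11⟩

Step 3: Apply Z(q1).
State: (1/√2)i|10⟩ - (1/√2)i|11⟩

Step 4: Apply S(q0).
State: -1/√2|10⟩ + 1/√2|11⟩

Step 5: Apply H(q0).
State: -1/2|00⟩ + 1/2|01⟩ + 1/2|10⟩ - 1/2|11⟩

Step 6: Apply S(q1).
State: -1/2|00⟩ + (1/2)i|01⟩ + 1/2|10⟩ - (1/2)i|11⟩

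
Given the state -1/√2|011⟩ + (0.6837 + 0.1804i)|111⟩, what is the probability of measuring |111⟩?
0.5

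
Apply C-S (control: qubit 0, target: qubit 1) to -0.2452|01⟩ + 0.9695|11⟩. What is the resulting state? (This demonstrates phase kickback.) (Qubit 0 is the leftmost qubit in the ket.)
-0.2452|01⟩ + 0.9695i|11⟩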